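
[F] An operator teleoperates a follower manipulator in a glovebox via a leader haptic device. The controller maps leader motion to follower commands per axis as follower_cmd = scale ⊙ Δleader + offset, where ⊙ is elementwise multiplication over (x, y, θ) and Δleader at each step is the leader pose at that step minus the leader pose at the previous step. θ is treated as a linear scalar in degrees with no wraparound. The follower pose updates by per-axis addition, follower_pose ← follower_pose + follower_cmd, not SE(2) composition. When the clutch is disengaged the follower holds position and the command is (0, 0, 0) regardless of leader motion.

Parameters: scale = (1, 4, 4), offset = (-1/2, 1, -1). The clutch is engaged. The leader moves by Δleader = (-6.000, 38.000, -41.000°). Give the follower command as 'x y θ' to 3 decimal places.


axis x: 1·-6.000 + -1/2 = -6.500
axis y: 4·38.000 + 1 = 153.000
axis θ: 4·-41.000 + -1 = -165.000

-6.500 153.000 -165.000


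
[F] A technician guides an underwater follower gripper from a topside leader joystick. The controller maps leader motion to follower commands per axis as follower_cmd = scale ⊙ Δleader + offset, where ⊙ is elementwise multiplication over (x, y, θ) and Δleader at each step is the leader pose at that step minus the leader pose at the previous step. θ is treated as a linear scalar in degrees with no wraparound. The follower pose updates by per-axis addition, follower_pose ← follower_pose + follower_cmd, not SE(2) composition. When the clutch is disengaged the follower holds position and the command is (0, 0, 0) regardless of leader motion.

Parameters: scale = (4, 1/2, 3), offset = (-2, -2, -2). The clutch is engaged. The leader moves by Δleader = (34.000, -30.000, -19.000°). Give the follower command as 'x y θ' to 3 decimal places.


axis x: 4·34.000 + -2 = 134.000
axis y: 1/2·-30.000 + -2 = -17.000
axis θ: 3·-19.000 + -2 = -59.000

134.000 -17.000 -59.000


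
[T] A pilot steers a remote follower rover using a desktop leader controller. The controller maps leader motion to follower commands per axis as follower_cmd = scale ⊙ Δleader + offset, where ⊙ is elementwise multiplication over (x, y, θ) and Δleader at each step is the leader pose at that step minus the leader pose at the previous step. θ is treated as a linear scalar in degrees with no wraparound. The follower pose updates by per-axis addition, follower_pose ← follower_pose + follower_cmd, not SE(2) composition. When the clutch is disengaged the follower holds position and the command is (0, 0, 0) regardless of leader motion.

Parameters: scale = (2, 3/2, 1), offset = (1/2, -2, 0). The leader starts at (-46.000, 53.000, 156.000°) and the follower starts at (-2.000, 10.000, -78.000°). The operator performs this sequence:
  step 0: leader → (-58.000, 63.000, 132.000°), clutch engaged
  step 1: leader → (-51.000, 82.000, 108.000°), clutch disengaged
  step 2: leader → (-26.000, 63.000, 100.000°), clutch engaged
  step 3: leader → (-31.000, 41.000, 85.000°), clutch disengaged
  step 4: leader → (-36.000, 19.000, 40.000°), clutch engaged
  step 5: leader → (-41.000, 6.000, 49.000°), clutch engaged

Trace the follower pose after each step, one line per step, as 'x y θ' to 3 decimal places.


-25.500 23.000 -102.000
-25.500 23.000 -102.000
25.000 -7.500 -110.000
25.000 -7.500 -110.000
15.500 -42.500 -155.000
6.000 -64.000 -146.000

step 0: Δleader=(-12.000, 10.000, -24.000°), engaged; cmd=(-23.500, 13.000, -24.000°) → follower=(-25.500, 23.000, -102.000°)
step 1: Δleader=(7.000, 19.000, -24.000°), disengaged; cmd=(0,0,0) → follower holds at (-25.500, 23.000, -102.000°)
step 2: Δleader=(25.000, -19.000, -8.000°), engaged; cmd=(50.500, -30.500, -8.000°) → follower=(25.000, -7.500, -110.000°)
step 3: Δleader=(-5.000, -22.000, -15.000°), disengaged; cmd=(0,0,0) → follower holds at (25.000, -7.500, -110.000°)
step 4: Δleader=(-5.000, -22.000, -45.000°), engaged; cmd=(-9.500, -35.000, -45.000°) → follower=(15.500, -42.500, -155.000°)
step 5: Δleader=(-5.000, -13.000, 9.000°), engaged; cmd=(-9.500, -21.500, 9.000°) → follower=(6.000, -64.000, -146.000°)


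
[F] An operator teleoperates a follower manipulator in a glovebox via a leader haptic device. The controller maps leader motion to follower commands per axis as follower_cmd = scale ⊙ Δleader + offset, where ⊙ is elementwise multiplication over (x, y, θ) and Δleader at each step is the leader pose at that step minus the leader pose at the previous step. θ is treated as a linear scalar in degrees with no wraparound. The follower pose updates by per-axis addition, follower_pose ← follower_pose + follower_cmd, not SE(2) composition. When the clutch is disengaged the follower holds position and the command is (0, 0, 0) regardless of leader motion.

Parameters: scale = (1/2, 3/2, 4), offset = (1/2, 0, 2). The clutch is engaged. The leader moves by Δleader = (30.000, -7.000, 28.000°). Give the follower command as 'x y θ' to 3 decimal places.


axis x: 1/2·30.000 + 1/2 = 15.500
axis y: 3/2·-7.000 + 0 = -10.500
axis θ: 4·28.000 + 2 = 114.000

15.500 -10.500 114.000


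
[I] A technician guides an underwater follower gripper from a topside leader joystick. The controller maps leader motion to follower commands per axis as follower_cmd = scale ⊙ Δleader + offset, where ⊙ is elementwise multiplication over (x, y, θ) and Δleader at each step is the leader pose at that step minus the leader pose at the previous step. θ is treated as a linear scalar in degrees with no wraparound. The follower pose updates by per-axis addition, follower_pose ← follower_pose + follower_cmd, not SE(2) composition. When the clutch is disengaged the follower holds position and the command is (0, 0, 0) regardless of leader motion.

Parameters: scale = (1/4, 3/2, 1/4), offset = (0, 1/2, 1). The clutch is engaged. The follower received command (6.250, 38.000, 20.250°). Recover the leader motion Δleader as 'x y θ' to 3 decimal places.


axis x: (6.250 − 0) / (1/4) = 25.000
axis y: (38.000 − 1/2) / (3/2) = 25.000
axis θ: (20.250 − 1) / (1/4) = 77.000

25.000 25.000 77.000


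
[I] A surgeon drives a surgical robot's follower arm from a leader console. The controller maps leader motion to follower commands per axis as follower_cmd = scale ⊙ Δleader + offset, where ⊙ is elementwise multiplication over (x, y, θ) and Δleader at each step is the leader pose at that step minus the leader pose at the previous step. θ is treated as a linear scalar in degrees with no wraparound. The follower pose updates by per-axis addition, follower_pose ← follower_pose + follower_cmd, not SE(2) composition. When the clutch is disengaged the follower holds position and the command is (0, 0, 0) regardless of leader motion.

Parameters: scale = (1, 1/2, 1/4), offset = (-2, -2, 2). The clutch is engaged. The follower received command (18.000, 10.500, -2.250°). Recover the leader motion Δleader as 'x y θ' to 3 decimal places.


20.000 25.000 -17.000

axis x: (18.000 − -2) / (1) = 20.000
axis y: (10.500 − -2) / (1/2) = 25.000
axis θ: (-2.250 − 2) / (1/4) = -17.000


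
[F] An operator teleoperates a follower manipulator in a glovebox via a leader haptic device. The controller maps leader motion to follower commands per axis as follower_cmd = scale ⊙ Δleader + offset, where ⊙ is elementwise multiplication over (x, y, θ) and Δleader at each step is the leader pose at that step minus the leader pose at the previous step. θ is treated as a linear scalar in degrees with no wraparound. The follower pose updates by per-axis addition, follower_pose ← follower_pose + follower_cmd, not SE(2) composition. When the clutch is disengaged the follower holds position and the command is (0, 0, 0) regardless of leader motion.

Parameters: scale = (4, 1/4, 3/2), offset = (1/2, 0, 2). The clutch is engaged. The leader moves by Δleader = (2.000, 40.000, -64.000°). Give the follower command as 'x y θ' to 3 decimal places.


8.500 10.000 -94.000

axis x: 4·2.000 + 1/2 = 8.500
axis y: 1/4·40.000 + 0 = 10.000
axis θ: 3/2·-64.000 + 2 = -94.000


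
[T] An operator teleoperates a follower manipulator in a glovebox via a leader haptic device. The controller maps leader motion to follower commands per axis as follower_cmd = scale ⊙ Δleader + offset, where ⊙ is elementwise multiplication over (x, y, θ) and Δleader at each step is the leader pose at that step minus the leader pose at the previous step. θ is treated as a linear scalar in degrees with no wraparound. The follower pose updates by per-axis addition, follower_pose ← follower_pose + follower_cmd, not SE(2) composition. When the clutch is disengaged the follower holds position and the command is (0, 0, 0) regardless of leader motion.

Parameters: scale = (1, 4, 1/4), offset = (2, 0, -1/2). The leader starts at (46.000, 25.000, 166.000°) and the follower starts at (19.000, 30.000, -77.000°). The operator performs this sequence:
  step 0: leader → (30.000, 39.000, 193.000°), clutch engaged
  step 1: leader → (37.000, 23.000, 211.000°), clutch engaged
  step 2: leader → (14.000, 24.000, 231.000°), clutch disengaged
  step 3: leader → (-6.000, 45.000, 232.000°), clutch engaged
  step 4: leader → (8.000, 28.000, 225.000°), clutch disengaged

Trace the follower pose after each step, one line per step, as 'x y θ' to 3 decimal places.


step 0: Δleader=(-16.000, 14.000, 27.000°), engaged; cmd=(-14.000, 56.000, 6.250°) → follower=(5.000, 86.000, -70.750°)
step 1: Δleader=(7.000, -16.000, 18.000°), engaged; cmd=(9.000, -64.000, 4.000°) → follower=(14.000, 22.000, -66.750°)
step 2: Δleader=(-23.000, 1.000, 20.000°), disengaged; cmd=(0,0,0) → follower holds at (14.000, 22.000, -66.750°)
step 3: Δleader=(-20.000, 21.000, 1.000°), engaged; cmd=(-18.000, 84.000, -0.250°) → follower=(-4.000, 106.000, -67.000°)
step 4: Δleader=(14.000, -17.000, -7.000°), disengaged; cmd=(0,0,0) → follower holds at (-4.000, 106.000, -67.000°)

5.000 86.000 -70.750
14.000 22.000 -66.750
14.000 22.000 -66.750
-4.000 106.000 -67.000
-4.000 106.000 -67.000


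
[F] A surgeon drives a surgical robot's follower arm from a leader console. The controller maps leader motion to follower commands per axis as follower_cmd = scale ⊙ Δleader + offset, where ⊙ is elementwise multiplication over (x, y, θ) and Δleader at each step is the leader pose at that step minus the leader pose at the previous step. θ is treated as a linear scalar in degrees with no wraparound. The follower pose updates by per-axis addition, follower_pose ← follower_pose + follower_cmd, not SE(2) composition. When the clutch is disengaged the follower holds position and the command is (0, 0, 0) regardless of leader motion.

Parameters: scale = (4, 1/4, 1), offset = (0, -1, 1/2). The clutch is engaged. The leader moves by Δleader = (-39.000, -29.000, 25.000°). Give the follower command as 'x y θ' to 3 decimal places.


axis x: 4·-39.000 + 0 = -156.000
axis y: 1/4·-29.000 + -1 = -8.250
axis θ: 1·25.000 + 1/2 = 25.500

-156.000 -8.250 25.500


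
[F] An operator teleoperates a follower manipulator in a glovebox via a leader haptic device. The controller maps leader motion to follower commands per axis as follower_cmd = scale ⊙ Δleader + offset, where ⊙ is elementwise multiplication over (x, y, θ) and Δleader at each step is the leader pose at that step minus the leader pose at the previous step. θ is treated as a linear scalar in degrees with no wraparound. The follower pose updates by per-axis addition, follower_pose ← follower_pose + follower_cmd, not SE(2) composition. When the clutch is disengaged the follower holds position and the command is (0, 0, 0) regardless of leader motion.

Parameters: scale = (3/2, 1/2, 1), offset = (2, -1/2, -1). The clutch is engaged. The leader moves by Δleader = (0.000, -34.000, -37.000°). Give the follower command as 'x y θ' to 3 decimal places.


axis x: 3/2·0.000 + 2 = 2.000
axis y: 1/2·-34.000 + -1/2 = -17.500
axis θ: 1·-37.000 + -1 = -38.000

2.000 -17.500 -38.000


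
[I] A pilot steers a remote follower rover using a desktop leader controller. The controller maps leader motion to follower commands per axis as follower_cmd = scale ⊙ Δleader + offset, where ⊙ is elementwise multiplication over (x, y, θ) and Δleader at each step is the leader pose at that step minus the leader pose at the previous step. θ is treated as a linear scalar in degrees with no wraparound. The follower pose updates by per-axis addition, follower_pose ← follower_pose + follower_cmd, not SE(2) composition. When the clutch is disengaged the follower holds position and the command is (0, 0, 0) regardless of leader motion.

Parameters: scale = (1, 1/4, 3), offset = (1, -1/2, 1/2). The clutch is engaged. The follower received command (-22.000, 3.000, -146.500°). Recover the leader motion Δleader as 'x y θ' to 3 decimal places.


axis x: (-22.000 − 1) / (1) = -23.000
axis y: (3.000 − -1/2) / (1/4) = 14.000
axis θ: (-146.500 − 1/2) / (3) = -49.000

-23.000 14.000 -49.000


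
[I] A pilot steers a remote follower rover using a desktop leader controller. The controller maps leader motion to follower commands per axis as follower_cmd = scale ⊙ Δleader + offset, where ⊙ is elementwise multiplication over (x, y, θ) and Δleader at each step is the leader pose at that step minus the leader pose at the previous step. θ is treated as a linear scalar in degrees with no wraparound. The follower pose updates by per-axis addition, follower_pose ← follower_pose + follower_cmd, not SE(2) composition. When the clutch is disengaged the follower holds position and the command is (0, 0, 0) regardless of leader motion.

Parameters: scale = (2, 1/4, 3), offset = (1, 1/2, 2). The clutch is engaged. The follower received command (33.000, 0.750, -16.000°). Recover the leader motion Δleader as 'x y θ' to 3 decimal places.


axis x: (33.000 − 1) / (2) = 16.000
axis y: (0.750 − 1/2) / (1/4) = 1.000
axis θ: (-16.000 − 2) / (3) = -6.000

16.000 1.000 -6.000


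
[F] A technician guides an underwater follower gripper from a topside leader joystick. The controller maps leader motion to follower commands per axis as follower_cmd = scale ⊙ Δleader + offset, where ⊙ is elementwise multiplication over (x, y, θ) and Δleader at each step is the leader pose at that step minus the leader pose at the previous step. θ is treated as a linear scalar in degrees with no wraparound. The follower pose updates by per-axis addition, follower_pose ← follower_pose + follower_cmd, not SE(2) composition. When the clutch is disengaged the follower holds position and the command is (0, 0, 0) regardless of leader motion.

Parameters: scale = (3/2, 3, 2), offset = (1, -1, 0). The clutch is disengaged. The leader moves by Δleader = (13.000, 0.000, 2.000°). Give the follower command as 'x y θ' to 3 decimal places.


0.000 0.000 0.000

clutch disengaged → follower holds; cmd = (0, 0, 0)


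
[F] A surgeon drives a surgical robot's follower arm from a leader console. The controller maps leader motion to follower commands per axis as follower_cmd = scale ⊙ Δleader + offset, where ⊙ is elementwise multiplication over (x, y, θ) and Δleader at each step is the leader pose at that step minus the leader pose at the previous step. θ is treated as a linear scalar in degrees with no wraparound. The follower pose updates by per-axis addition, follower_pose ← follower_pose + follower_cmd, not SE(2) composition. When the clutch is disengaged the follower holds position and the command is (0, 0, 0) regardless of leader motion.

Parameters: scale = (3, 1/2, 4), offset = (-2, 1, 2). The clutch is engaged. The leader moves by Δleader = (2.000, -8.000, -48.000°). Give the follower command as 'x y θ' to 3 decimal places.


4.000 -3.000 -190.000

axis x: 3·2.000 + -2 = 4.000
axis y: 1/2·-8.000 + 1 = -3.000
axis θ: 4·-48.000 + 2 = -190.000


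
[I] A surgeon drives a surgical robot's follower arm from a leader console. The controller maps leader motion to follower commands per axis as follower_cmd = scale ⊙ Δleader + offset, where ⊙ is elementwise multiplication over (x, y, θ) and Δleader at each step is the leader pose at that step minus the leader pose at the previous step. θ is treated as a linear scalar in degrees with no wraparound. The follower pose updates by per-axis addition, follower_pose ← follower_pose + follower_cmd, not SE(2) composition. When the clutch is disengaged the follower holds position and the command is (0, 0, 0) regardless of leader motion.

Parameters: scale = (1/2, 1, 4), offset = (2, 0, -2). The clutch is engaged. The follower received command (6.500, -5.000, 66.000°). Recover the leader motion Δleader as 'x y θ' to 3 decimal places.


axis x: (6.500 − 2) / (1/2) = 9.000
axis y: (-5.000 − 0) / (1) = -5.000
axis θ: (66.000 − -2) / (4) = 17.000

9.000 -5.000 17.000


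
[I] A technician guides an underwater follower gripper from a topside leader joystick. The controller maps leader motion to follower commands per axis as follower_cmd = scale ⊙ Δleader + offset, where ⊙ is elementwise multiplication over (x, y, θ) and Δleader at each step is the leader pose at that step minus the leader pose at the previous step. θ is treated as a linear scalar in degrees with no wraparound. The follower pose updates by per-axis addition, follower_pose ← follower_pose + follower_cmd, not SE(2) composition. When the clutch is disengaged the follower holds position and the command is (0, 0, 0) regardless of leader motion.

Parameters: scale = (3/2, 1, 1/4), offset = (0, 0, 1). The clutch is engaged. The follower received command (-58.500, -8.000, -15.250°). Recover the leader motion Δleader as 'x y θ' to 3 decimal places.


axis x: (-58.500 − 0) / (3/2) = -39.000
axis y: (-8.000 − 0) / (1) = -8.000
axis θ: (-15.250 − 1) / (1/4) = -65.000

-39.000 -8.000 -65.000


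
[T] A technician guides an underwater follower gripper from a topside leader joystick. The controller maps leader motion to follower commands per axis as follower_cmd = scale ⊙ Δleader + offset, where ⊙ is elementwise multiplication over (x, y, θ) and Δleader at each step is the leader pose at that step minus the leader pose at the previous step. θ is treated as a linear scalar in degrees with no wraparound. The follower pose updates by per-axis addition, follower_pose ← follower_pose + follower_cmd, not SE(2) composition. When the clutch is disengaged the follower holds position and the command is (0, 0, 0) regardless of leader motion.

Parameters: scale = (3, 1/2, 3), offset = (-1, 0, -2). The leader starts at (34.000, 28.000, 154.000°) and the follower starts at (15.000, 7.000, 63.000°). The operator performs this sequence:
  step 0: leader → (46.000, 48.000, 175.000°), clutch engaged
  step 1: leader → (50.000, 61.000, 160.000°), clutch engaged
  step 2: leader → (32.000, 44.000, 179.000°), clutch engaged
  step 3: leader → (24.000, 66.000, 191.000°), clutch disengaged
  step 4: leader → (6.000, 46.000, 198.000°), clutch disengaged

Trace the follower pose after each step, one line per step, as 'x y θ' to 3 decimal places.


step 0: Δleader=(12.000, 20.000, 21.000°), engaged; cmd=(35.000, 10.000, 61.000°) → follower=(50.000, 17.000, 124.000°)
step 1: Δleader=(4.000, 13.000, -15.000°), engaged; cmd=(11.000, 6.500, -47.000°) → follower=(61.000, 23.500, 77.000°)
step 2: Δleader=(-18.000, -17.000, 19.000°), engaged; cmd=(-55.000, -8.500, 55.000°) → follower=(6.000, 15.000, 132.000°)
step 3: Δleader=(-8.000, 22.000, 12.000°), disengaged; cmd=(0,0,0) → follower holds at (6.000, 15.000, 132.000°)
step 4: Δleader=(-18.000, -20.000, 7.000°), disengaged; cmd=(0,0,0) → follower holds at (6.000, 15.000, 132.000°)

50.000 17.000 124.000
61.000 23.500 77.000
6.000 15.000 132.000
6.000 15.000 132.000
6.000 15.000 132.000


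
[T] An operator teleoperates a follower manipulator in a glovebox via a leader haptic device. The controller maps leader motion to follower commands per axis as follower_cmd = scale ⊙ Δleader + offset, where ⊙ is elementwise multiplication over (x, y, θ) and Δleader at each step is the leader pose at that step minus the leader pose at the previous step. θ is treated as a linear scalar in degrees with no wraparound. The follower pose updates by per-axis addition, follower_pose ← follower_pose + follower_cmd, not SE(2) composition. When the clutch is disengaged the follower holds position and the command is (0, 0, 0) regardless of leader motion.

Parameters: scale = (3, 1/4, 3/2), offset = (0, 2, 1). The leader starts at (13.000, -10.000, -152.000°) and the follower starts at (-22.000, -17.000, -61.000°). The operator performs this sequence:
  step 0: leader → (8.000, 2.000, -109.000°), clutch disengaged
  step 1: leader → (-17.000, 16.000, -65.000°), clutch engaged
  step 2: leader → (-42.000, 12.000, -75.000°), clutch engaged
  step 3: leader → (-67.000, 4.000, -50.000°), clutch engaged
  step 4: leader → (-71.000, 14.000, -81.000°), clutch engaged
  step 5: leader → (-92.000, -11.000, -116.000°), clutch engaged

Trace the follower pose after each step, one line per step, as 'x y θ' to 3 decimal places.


-22.000 -17.000 -61.000
-97.000 -11.500 6.000
-172.000 -10.500 -8.000
-247.000 -10.500 30.500
-259.000 -6.000 -15.000
-322.000 -10.250 -66.500

step 0: Δleader=(-5.000, 12.000, 43.000°), disengaged; cmd=(0,0,0) → follower holds at (-22.000, -17.000, -61.000°)
step 1: Δleader=(-25.000, 14.000, 44.000°), engaged; cmd=(-75.000, 5.500, 67.000°) → follower=(-97.000, -11.500, 6.000°)
step 2: Δleader=(-25.000, -4.000, -10.000°), engaged; cmd=(-75.000, 1.000, -14.000°) → follower=(-172.000, -10.500, -8.000°)
step 3: Δleader=(-25.000, -8.000, 25.000°), engaged; cmd=(-75.000, 0.000, 38.500°) → follower=(-247.000, -10.500, 30.500°)
step 4: Δleader=(-4.000, 10.000, -31.000°), engaged; cmd=(-12.000, 4.500, -45.500°) → follower=(-259.000, -6.000, -15.000°)
step 5: Δleader=(-21.000, -25.000, -35.000°), engaged; cmd=(-63.000, -4.250, -51.500°) → follower=(-322.000, -10.250, -66.500°)


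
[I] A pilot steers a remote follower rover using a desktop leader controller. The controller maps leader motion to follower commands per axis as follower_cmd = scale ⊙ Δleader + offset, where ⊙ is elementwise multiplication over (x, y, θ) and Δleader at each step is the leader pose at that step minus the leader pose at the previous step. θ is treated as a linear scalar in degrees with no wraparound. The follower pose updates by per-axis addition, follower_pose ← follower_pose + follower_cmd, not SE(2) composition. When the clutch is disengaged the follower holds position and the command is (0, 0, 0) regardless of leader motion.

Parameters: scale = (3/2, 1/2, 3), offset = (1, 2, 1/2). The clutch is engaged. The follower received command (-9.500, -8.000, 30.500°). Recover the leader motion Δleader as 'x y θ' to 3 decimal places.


-7.000 -20.000 10.000

axis x: (-9.500 − 1) / (3/2) = -7.000
axis y: (-8.000 − 2) / (1/2) = -20.000
axis θ: (30.500 − 1/2) / (3) = 10.000


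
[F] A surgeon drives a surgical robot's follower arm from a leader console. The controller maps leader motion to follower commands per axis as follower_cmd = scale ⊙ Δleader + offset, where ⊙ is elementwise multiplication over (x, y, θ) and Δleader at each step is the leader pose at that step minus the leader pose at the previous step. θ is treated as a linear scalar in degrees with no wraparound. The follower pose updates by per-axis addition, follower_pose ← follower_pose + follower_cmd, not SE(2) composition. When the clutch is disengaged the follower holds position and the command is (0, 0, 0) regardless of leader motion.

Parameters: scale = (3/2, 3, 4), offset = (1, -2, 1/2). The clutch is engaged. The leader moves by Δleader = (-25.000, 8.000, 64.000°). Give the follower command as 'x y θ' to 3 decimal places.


-36.500 22.000 256.500

axis x: 3/2·-25.000 + 1 = -36.500
axis y: 3·8.000 + -2 = 22.000
axis θ: 4·64.000 + 1/2 = 256.500


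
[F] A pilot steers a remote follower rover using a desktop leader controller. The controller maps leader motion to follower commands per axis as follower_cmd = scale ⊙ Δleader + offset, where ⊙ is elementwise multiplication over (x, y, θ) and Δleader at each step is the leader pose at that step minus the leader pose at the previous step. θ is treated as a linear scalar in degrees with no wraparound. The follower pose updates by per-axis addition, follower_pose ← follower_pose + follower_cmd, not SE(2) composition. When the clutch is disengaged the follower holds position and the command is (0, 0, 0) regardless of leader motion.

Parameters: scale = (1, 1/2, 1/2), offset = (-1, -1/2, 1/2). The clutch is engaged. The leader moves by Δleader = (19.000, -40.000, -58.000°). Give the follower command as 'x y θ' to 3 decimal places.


axis x: 1·19.000 + -1 = 18.000
axis y: 1/2·-40.000 + -1/2 = -20.500
axis θ: 1/2·-58.000 + 1/2 = -28.500

18.000 -20.500 -28.500


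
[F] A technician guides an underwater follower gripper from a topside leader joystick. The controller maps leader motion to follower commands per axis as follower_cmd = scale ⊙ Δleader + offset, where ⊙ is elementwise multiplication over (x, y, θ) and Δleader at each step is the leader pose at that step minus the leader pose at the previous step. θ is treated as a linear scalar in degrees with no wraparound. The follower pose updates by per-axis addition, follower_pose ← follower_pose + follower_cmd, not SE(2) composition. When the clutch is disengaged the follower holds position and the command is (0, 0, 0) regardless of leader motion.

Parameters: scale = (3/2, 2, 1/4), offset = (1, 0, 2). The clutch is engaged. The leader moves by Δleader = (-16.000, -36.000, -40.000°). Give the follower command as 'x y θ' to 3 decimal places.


-23.000 -72.000 -8.000

axis x: 3/2·-16.000 + 1 = -23.000
axis y: 2·-36.000 + 0 = -72.000
axis θ: 1/4·-40.000 + 2 = -8.000


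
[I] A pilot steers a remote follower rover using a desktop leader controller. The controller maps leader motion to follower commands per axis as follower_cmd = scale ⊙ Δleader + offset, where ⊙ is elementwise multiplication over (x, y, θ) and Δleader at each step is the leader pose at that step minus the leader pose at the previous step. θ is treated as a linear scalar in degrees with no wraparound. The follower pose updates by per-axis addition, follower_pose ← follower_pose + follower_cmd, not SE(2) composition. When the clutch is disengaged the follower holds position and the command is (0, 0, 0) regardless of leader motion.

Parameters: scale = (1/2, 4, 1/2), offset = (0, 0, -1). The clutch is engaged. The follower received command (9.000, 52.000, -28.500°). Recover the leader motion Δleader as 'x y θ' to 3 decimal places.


axis x: (9.000 − 0) / (1/2) = 18.000
axis y: (52.000 − 0) / (4) = 13.000
axis θ: (-28.500 − -1) / (1/2) = -55.000

18.000 13.000 -55.000


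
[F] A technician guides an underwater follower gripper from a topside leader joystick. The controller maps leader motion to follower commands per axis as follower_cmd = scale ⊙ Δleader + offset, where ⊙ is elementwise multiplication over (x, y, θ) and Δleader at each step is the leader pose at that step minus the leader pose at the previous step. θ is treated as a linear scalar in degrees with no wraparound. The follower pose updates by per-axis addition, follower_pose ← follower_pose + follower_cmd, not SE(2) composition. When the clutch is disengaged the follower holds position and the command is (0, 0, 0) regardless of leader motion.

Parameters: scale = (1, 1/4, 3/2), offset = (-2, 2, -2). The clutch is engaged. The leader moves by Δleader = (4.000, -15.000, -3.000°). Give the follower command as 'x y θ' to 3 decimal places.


axis x: 1·4.000 + -2 = 2.000
axis y: 1/4·-15.000 + 2 = -1.750
axis θ: 3/2·-3.000 + -2 = -6.500

2.000 -1.750 -6.500


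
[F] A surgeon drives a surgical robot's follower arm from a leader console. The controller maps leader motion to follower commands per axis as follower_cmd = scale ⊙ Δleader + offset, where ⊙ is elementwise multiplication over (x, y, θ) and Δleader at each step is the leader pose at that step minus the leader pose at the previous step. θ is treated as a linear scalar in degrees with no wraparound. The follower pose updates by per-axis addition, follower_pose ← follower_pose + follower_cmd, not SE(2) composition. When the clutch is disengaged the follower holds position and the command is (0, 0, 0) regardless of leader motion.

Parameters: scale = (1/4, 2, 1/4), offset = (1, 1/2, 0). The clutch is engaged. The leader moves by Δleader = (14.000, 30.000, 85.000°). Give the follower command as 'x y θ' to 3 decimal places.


4.500 60.500 21.250

axis x: 1/4·14.000 + 1 = 4.500
axis y: 2·30.000 + 1/2 = 60.500
axis θ: 1/4·85.000 + 0 = 21.250


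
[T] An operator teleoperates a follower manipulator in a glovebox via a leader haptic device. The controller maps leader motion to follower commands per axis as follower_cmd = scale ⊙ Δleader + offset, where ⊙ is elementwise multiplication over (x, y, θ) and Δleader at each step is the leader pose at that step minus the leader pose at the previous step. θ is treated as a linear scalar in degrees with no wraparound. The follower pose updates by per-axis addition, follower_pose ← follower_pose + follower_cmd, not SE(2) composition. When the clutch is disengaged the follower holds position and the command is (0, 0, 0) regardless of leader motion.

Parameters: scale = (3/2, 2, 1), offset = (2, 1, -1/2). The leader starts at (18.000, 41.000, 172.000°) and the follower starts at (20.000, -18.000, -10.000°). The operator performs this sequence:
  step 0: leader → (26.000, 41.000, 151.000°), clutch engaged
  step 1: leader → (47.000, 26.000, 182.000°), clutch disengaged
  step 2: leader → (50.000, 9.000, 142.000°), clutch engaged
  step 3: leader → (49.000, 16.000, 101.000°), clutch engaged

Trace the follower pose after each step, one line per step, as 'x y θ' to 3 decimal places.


34.000 -17.000 -31.500
34.000 -17.000 -31.500
40.500 -50.000 -72.000
41.000 -35.000 -113.500

step 0: Δleader=(8.000, 0.000, -21.000°), engaged; cmd=(14.000, 1.000, -21.500°) → follower=(34.000, -17.000, -31.500°)
step 1: Δleader=(21.000, -15.000, 31.000°), disengaged; cmd=(0,0,0) → follower holds at (34.000, -17.000, -31.500°)
step 2: Δleader=(3.000, -17.000, -40.000°), engaged; cmd=(6.500, -33.000, -40.500°) → follower=(40.500, -50.000, -72.000°)
step 3: Δleader=(-1.000, 7.000, -41.000°), engaged; cmd=(0.500, 15.000, -41.500°) → follower=(41.000, -35.000, -113.500°)


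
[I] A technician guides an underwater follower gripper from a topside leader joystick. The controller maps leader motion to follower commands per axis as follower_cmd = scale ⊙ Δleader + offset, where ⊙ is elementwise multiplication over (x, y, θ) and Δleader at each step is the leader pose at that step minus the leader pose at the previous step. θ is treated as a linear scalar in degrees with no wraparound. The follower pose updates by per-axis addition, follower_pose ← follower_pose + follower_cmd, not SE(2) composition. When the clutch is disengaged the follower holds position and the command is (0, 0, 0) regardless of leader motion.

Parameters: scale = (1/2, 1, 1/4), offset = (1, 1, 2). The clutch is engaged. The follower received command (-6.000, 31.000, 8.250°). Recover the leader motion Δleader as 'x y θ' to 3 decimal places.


axis x: (-6.000 − 1) / (1/2) = -14.000
axis y: (31.000 − 1) / (1) = 30.000
axis θ: (8.250 − 2) / (1/4) = 25.000

-14.000 30.000 25.000


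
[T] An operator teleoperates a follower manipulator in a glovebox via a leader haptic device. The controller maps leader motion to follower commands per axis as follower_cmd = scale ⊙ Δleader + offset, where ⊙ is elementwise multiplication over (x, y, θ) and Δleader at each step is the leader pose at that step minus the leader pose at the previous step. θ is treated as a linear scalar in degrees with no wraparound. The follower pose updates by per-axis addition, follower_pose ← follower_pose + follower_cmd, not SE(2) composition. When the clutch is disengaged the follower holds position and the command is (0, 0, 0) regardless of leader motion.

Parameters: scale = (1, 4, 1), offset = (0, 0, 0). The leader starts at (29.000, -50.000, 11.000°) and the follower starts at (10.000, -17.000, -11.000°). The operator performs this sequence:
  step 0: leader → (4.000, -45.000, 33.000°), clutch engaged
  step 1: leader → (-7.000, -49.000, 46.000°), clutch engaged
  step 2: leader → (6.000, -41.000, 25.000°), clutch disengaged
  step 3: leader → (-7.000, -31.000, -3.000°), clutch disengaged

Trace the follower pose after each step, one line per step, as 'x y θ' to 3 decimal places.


step 0: Δleader=(-25.000, 5.000, 22.000°), engaged; cmd=(-25.000, 20.000, 22.000°) → follower=(-15.000, 3.000, 11.000°)
step 1: Δleader=(-11.000, -4.000, 13.000°), engaged; cmd=(-11.000, -16.000, 13.000°) → follower=(-26.000, -13.000, 24.000°)
step 2: Δleader=(13.000, 8.000, -21.000°), disengaged; cmd=(0,0,0) → follower holds at (-26.000, -13.000, 24.000°)
step 3: Δleader=(-13.000, 10.000, -28.000°), disengaged; cmd=(0,0,0) → follower holds at (-26.000, -13.000, 24.000°)

-15.000 3.000 11.000
-26.000 -13.000 24.000
-26.000 -13.000 24.000
-26.000 -13.000 24.000


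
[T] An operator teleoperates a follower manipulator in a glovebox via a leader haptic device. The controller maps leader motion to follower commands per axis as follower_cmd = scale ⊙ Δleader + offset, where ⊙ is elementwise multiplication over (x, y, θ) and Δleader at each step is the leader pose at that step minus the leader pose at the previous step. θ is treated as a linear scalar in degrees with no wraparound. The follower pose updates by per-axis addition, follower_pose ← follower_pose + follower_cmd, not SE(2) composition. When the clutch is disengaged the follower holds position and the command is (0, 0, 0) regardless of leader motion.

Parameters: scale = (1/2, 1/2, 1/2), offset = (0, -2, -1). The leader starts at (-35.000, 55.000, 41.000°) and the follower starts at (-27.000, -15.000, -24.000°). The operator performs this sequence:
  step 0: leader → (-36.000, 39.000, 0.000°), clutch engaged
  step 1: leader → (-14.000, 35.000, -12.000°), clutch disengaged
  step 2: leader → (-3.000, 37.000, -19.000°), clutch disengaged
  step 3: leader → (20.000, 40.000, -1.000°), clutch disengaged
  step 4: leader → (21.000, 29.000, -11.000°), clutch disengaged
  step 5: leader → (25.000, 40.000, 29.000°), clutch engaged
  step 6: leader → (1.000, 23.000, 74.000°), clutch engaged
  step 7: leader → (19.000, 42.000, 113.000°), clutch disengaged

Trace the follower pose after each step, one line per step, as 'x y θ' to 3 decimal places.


-27.500 -25.000 -45.500
-27.500 -25.000 -45.500
-27.500 -25.000 -45.500
-27.500 -25.000 -45.500
-27.500 -25.000 -45.500
-25.500 -21.500 -26.500
-37.500 -32.000 -5.000
-37.500 -32.000 -5.000

step 0: Δleader=(-1.000, -16.000, -41.000°), engaged; cmd=(-0.500, -10.000, -21.500°) → follower=(-27.500, -25.000, -45.500°)
step 1: Δleader=(22.000, -4.000, -12.000°), disengaged; cmd=(0,0,0) → follower holds at (-27.500, -25.000, -45.500°)
step 2: Δleader=(11.000, 2.000, -7.000°), disengaged; cmd=(0,0,0) → follower holds at (-27.500, -25.000, -45.500°)
step 3: Δleader=(23.000, 3.000, 18.000°), disengaged; cmd=(0,0,0) → follower holds at (-27.500, -25.000, -45.500°)
step 4: Δleader=(1.000, -11.000, -10.000°), disengaged; cmd=(0,0,0) → follower holds at (-27.500, -25.000, -45.500°)
step 5: Δleader=(4.000, 11.000, 40.000°), engaged; cmd=(2.000, 3.500, 19.000°) → follower=(-25.500, -21.500, -26.500°)
step 6: Δleader=(-24.000, -17.000, 45.000°), engaged; cmd=(-12.000, -10.500, 21.500°) → follower=(-37.500, -32.000, -5.000°)
step 7: Δleader=(18.000, 19.000, 39.000°), disengaged; cmd=(0,0,0) → follower holds at (-37.500, -32.000, -5.000°)


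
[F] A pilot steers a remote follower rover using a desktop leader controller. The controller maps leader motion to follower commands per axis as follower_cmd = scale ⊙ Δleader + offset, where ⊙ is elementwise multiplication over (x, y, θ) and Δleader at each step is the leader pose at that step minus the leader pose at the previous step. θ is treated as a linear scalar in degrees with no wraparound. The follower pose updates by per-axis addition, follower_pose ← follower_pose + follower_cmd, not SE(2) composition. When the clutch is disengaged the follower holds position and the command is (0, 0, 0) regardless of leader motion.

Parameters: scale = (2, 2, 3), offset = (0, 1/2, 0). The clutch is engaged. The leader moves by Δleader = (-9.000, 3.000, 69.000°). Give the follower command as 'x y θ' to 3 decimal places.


-18.000 6.500 207.000

axis x: 2·-9.000 + 0 = -18.000
axis y: 2·3.000 + 1/2 = 6.500
axis θ: 3·69.000 + 0 = 207.000


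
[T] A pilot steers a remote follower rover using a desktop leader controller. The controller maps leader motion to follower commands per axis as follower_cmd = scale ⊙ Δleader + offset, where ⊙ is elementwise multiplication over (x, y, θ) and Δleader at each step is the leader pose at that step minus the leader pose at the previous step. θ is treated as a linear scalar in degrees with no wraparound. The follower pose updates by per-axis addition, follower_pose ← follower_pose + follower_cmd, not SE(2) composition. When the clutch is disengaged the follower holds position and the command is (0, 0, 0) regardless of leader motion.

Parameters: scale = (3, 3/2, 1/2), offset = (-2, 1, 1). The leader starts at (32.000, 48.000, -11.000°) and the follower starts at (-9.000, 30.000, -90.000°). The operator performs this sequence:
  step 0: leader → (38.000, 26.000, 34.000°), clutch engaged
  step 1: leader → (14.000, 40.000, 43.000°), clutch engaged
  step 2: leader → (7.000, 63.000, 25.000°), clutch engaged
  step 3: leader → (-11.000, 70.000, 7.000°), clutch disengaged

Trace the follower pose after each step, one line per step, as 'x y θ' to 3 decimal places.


7.000 -2.000 -66.500
-67.000 20.000 -61.000
-90.000 55.500 -69.000
-90.000 55.500 -69.000

step 0: Δleader=(6.000, -22.000, 45.000°), engaged; cmd=(16.000, -32.000, 23.500°) → follower=(7.000, -2.000, -66.500°)
step 1: Δleader=(-24.000, 14.000, 9.000°), engaged; cmd=(-74.000, 22.000, 5.500°) → follower=(-67.000, 20.000, -61.000°)
step 2: Δleader=(-7.000, 23.000, -18.000°), engaged; cmd=(-23.000, 35.500, -8.000°) → follower=(-90.000, 55.500, -69.000°)
step 3: Δleader=(-18.000, 7.000, -18.000°), disengaged; cmd=(0,0,0) → follower holds at (-90.000, 55.500, -69.000°)


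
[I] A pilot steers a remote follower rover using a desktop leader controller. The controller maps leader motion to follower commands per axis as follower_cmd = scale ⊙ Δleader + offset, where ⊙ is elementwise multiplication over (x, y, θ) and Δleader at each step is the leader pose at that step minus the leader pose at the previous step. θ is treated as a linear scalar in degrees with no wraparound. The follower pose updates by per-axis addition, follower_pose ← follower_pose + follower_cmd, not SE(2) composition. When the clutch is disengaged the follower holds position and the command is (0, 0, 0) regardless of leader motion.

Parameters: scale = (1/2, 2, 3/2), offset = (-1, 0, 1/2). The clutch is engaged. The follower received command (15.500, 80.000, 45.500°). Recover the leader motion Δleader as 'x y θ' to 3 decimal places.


33.000 40.000 30.000

axis x: (15.500 − -1) / (1/2) = 33.000
axis y: (80.000 − 0) / (2) = 40.000
axis θ: (45.500 − 1/2) / (3/2) = 30.000


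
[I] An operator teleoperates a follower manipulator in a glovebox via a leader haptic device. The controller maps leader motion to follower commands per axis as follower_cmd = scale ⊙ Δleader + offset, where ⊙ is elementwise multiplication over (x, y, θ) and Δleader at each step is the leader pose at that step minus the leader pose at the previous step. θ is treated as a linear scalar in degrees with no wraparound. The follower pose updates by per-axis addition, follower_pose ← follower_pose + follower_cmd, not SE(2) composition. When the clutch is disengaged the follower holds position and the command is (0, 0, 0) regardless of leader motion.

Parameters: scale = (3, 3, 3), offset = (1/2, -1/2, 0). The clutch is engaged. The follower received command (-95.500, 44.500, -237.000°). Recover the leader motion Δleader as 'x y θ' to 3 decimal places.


axis x: (-95.500 − 1/2) / (3) = -32.000
axis y: (44.500 − -1/2) / (3) = 15.000
axis θ: (-237.000 − 0) / (3) = -79.000

-32.000 15.000 -79.000
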